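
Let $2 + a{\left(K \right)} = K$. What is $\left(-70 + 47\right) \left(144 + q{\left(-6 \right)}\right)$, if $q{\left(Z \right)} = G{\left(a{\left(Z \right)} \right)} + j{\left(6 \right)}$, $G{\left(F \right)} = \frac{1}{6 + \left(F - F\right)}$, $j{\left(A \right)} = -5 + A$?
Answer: $- \frac{20033}{6} \approx -3338.8$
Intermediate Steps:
$a{\left(K \right)} = -2 + K$
$G{\left(F \right)} = \frac{1}{6}$ ($G{\left(F \right)} = \frac{1}{6 + 0} = \frac{1}{6}$)
$q{\left(Z \right)} = \frac{7}{6}$ ($q{\left(Z \right)} = \frac{1}{6} + \left(-5 + 6\right) = \frac{1}{6} + 1 = \frac{7}{6}$)
$\left(-70 + 47\right) \left(144 + q{\left(-6 \right)}\right) = \left(-70 + 47\right) \left(144 + \frac{7}{6}\right) = \left(-23\right) \frac{871}{6} = - \frac{20033}{6}$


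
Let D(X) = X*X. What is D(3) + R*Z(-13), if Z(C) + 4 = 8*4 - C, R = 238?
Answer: 9767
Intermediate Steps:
Z(C) = 28 - C (Z(C) = -4 + (8*4 - C) = -4 + (32 - C) = 28 - C)
D(X) = X²
D(3) + R*Z(-13) = 3² + 238*(28 - 1*(-13)) = 9 + 238*(28 + 13) = 9 + 238*41 = 9 + 9758 = 9767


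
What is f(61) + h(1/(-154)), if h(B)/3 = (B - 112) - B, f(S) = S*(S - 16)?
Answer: 2409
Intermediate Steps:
f(S) = S*(-16 + S)
h(B) = -336 (h(B) = 3*((B - 112) - B) = 3*((-112 + B) - B) = 3*(-112) = -336)
f(61) + h(1/(-154)) = 61*(-16 + 61) - 336 = 61*45 - 336 = 2745 - 336 = 2409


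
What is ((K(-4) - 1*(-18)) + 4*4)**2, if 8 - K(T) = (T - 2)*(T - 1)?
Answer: 144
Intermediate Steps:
K(T) = 8 - (-1 + T)*(-2 + T) (K(T) = 8 - (T - 2)*(T - 1) = 8 - (-2 + T)*(-1 + T) = 8 - (-1 + T)*(-2 + T))
((K(-4) - 1*(-18)) + 4*4)**2 = (((6 - 1*(-4)**2 + 3*(-4)) - 1*(-18)) + 4*4)**2 = (((6 - 1*16 - 12) + 18) + 16)**2 = (((6 - 16 - 12) + 18) + 16)**2 = ((-22 + 18) + 16)**2 = (-4 + 16)**2 = 12**2 = 144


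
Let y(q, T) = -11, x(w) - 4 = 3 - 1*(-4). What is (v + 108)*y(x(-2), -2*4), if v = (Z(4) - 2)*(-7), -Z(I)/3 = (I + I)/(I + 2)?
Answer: -1650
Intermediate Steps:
x(w) = 11 (x(w) = 4 + (3 - 1*(-4)) = 4 + (3 + 4) = 4 + 7 = 11)
Z(I) = -6*I/(2 + I) (Z(I) = -3*(I + I)/(I + 2) = -3*2*I/(2 + I) = -6*I/(2 + I))
v = 42 (v = (-6*4/(2 + 4) - 2)*(-7) = (-6*4/6 - 2)*(-7) = (-6*4*⅙ - 2)*(-7) = (-4 - 2)*(-7) = -6*(-7) = 42)
(v + 108)*y(x(-2), -2*4) = (42 + 108)*(-11) = 150*(-11) = -1650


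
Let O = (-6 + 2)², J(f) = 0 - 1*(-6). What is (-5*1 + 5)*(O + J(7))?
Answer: 0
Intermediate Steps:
J(f) = 6 (J(f) = 0 + 6 = 6)
O = 16 (O = (-4)² = 16)
(-5*1 + 5)*(O + J(7)) = (-5*1 + 5)*(16 + 6) = (-5 + 5)*22 = 0*22 = 0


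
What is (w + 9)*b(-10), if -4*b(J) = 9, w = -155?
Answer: 657/2 ≈ 328.50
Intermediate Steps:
b(J) = -9/4 (b(J) = -¼*9 = -9/4)
(w + 9)*b(-10) = (-155 + 9)*(-9/4) = -146*(-9/4) = 657/2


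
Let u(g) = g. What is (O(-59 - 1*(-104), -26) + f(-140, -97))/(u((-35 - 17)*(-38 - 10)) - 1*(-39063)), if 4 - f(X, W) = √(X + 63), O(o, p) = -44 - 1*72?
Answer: -16/5937 - I*√77/41559 ≈ -0.002695 - 0.00021114*I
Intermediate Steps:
O(o, p) = -116 (O(o, p) = -44 - 72 = -116)
f(X, W) = 4 - √(63 + X) (f(X, W) = 4 - √(X + 63) = 4 - √(63 + X))
(O(-59 - 1*(-104), -26) + f(-140, -97))/(u((-35 - 17)*(-38 - 10)) - 1*(-39063)) = (-116 + (4 - √(63 - 140)))/((-35 - 17)*(-38 - 10) - 1*(-39063)) = (-116 + (4 - √(-77)))/(-52*(-48) + 39063) = (-116 + (4 - I*√77))/(2496 + 39063) = (-116 + (4 - I*√77))/41559 = (-112 - I*√77)*(1/41559) = -16/5937 - I*√77/41559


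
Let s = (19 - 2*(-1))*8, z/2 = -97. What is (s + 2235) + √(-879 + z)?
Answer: 2403 + I*√1073 ≈ 2403.0 + 32.757*I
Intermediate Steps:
z = -194 (z = 2*(-97) = -194)
s = 168 (s = (19 + 2)*8 = 21*8 = 168)
(s + 2235) + √(-879 + z) = (168 + 2235) + √(-879 - 194) = 2403 + √(-1073) = 2403 + I*√1073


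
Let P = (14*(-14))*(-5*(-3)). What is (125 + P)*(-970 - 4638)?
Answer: 15786520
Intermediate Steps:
P = -2940 (P = -196*15 = -2940)
(125 + P)*(-970 - 4638) = (125 - 2940)*(-970 - 4638) = -2815*(-5608) = 15786520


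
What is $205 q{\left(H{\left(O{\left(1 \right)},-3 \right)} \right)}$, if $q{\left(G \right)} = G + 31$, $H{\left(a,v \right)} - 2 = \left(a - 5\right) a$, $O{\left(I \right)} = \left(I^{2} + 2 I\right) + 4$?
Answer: $9635$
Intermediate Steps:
$O{\left(I \right)} = 4 + I^{2} + 2 I$
$H{\left(a,v \right)} = 2 + a \left(-5 + a\right)$ ($H{\left(a,v \right)} = 2 + \left(a - 5\right) a = 2 + \left(-5 + a\right) a = 2 + a \left(-5 + a\right)$)
$q{\left(G \right)} = 31 + G$
$205 q{\left(H{\left(O{\left(1 \right)},-3 \right)} \right)} = 205 \left(31 + \left(2 + \left(4 + 1^{2} + 2 \cdot 1\right)^{2} - 5 \left(4 + 1^{2} + 2 \cdot 1\right)\right)\right) = 205 \left(31 + \left(2 + \left(4 + 1 + 2\right)^{2} - 5 \left(4 + 1 + 2\right)\right)\right) = 205 \left(31 + \left(2 + 7^{2} - 35\right)\right) = 205 \left(31 + \left(2 + 49 - 35\right)\right) = 205 \left(31 + 16\right) = 205 \cdot 47 = 9635$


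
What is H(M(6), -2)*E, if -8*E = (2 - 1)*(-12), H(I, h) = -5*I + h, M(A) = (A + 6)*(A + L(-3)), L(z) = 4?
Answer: -903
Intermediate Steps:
M(A) = (4 + A)*(6 + A) (M(A) = (A + 6)*(A + 4) = (6 + A)*(4 + A) = (4 + A)*(6 + A))
H(I, h) = h - 5*I
E = 3/2 (E = -(2 - 1)*(-12)/8 = -(-12)/8 = -1/8*(-12) = 3/2 ≈ 1.5000)
H(M(6), -2)*E = (-2 - 5*(24 + 6**2 + 10*6))*(3/2) = (-2 - 5*(24 + 36 + 60))*(3/2) = (-2 - 5*120)*(3/2) = (-2 - 600)*(3/2) = -602*3/2 = -903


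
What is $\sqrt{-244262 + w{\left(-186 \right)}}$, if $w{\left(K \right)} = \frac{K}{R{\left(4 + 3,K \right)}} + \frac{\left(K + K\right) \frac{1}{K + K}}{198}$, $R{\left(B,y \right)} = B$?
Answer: $\frac{i \sqrt{52141928762}}{462} \approx 494.26 i$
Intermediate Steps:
$w{\left(K \right)} = \frac{1}{198} + \frac{K}{7}$ ($w{\left(K \right)} = \frac{K}{4 + 3} + \frac{\left(K + K\right) \frac{1}{K + K}}{198} = \frac{K}{7} + \frac{2 K}{2 K} \frac{1}{198} = K \frac{1}{7} + 2 K \frac{1}{2 K} \frac{1}{198} = \frac{K}{7} + 1 \cdot \frac{1}{198} = \frac{K}{7} + \frac{1}{198} = \frac{1}{198} + \frac{K}{7}$)
$\sqrt{-244262 + w{\left(-186 \right)}} = \sqrt{-244262 + \left(\frac{1}{198} + \frac{1}{7} \left(-186\right)\right)} = \sqrt{-244262 + \left(\frac{1}{198} - \frac{186}{7}\right)} = \sqrt{-244262 - \frac{36821}{1386}} = \sqrt{- \frac{338583953}{1386}} = \frac{i \sqrt{52141928762}}{462}$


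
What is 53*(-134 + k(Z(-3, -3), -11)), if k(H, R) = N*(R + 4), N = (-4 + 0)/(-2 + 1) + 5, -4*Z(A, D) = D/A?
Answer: -10441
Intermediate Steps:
Z(A, D) = -D/(4*A)
N = 9 (N = -4/(-1) + 5 = -4*(-1) + 5 = 4 + 5 = 9)
k(H, R) = 36 + 9*R (k(H, R) = 9*(R + 4) = 9*(4 + R) = 36 + 9*R)
53*(-134 + k(Z(-3, -3), -11)) = 53*(-134 + (36 + 9*(-11))) = 53*(-134 + (36 - 99)) = 53*(-134 - 63) = 53*(-197) = -10441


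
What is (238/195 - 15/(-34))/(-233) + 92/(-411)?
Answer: -48882889/211636230 ≈ -0.23098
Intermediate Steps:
(238/195 - 15/(-34))/(-233) + 92/(-411) = (238*(1/195) - 15*(-1/34))*(-1/233) + 92*(-1/411) = (238/195 + 15/34)*(-1/233) - 92/411 = (11017/6630)*(-1/233) - 92/411 = -11017/1544790 - 92/411 = -48882889/211636230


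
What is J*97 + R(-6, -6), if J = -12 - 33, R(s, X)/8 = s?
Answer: -4413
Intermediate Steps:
R(s, X) = 8*s
J = -45
J*97 + R(-6, -6) = -45*97 + 8*(-6) = -4365 - 48 = -4413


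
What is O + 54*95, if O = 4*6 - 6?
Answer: 5148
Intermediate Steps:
O = 18 (O = 24 - 6 = 18)
O + 54*95 = 18 + 54*95 = 18 + 5130 = 5148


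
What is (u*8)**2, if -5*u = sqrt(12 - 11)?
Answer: 64/25 ≈ 2.5600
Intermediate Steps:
u = -1/5 (u = -sqrt(12 - 11)/5 = -sqrt(1)/5 = -1/5*1 = -1/5 ≈ -0.20000)
(u*8)**2 = (-1/5*8)**2 = (-8/5)**2 = 64/25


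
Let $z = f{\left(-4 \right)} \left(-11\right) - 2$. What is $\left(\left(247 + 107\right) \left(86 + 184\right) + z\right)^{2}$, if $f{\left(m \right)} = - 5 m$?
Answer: $9093148164$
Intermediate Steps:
$z = -222$ ($z = \left(-5\right) \left(-4\right) \left(-11\right) - 2 = 20 \left(-11\right) - 2 = -220 - 2 = -222$)
$\left(\left(247 + 107\right) \left(86 + 184\right) + z\right)^{2} = \left(\left(247 + 107\right) \left(86 + 184\right) - 222\right)^{2} = \left(354 \cdot 270 - 222\right)^{2} = \left(95580 - 222\right)^{2} = 95358^{2} = 9093148164$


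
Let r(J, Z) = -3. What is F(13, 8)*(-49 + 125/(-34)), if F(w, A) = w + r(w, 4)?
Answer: -8955/17 ≈ -526.76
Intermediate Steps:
F(w, A) = -3 + w (F(w, A) = w - 3 = -3 + w)
F(13, 8)*(-49 + 125/(-34)) = (-3 + 13)*(-49 + 125/(-34)) = 10*(-49 + 125*(-1/34)) = 10*(-49 - 125/34) = 10*(-1791/34) = -8955/17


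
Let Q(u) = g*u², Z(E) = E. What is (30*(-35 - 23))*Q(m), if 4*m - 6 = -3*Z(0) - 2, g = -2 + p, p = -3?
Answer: 8700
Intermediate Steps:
g = -5 (g = -2 - 3 = -5)
m = 1 (m = 3/2 + (-3*0 - 2)/4 = 3/2 + (0 - 2)/4 = 3/2 + (¼)*(-2) = 3/2 - ½ = 1)
Q(u) = -5*u²
(30*(-35 - 23))*Q(m) = (30*(-35 - 23))*(-5*1²) = (30*(-58))*(-5*1) = -1740*(-5) = 8700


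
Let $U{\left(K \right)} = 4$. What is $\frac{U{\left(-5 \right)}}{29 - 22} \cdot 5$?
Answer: $\frac{20}{7} \approx 2.8571$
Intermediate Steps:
$\frac{U{\left(-5 \right)}}{29 - 22} \cdot 5 = \frac{1}{29 - 22} \cdot 4 \cdot 5 = \frac{1}{7} \cdot 4 \cdot 5 = \frac{4}{7} \cdot 5 = \frac{20}{7}$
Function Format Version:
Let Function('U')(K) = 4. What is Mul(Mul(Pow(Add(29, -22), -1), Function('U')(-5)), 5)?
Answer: Rational(20, 7) ≈ 2.8571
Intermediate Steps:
Mul(Mul(Pow(Add(29, -22), -1), Function('U')(-5)), 5) = Mul(Mul(Pow(Add(29, -22), -1), 4), 5) = Mul(Mul(Pow(7, -1), 4), 5) = Mul(Mul(Rational(1, 7), 4), 5) = Mul(Rational(4, 7), 5) = Rational(20, 7)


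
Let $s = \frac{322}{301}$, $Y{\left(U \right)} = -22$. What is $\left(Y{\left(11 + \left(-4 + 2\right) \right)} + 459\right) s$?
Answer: $\frac{20102}{43} \approx 467.49$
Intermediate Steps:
$s = \frac{46}{43}$ ($s = 322 \cdot \frac{1}{301} = \frac{46}{43} \approx 1.0698$)
$\left(Y{\left(11 + \left(-4 + 2\right) \right)} + 459\right) s = \left(-22 + 459\right) \frac{46}{43} = 437 \cdot \frac{46}{43} = \frac{20102}{43}$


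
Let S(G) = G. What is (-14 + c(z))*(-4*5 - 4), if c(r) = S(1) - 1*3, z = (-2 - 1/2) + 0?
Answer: 384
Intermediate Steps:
z = -5/2 (z = (-2 - 1*½) + 0 = (-2 - ½) + 0 = -5/2 + 0 = -5/2 ≈ -2.5000)
c(r) = -2 (c(r) = 1 - 1*3 = 1 - 3 = -2)
(-14 + c(z))*(-4*5 - 4) = (-14 - 2)*(-4*5 - 4) = -16*(-20 - 4) = -16*(-24) = 384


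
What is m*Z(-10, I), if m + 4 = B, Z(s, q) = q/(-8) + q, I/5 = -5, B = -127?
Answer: 22925/8 ≈ 2865.6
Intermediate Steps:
I = -25 (I = 5*(-5) = -25)
Z(s, q) = 7*q/8 (Z(s, q) = -q/8 + q = 7*q/8)
m = -131 (m = -4 - 127 = -131)
m*Z(-10, I) = -917*(-25)/8 = -131*(-175/8) = 22925/8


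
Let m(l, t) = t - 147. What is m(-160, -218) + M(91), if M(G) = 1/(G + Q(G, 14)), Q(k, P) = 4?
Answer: -34674/95 ≈ -364.99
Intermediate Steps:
m(l, t) = -147 + t
M(G) = 1/(4 + G) (M(G) = 1/(G + 4) = 1/(4 + G))
m(-160, -218) + M(91) = (-147 - 218) + 1/(4 + 91) = -365 + 1/95 = -34674/95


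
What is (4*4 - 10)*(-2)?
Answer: -12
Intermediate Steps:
(4*4 - 10)*(-2) = (16 - 10)*(-2) = 6*(-2) = -12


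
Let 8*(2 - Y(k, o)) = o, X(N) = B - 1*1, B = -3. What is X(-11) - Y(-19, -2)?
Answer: -25/4 ≈ -6.2500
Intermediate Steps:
X(N) = -4 (X(N) = -3 - 1*1 = -3 - 1 = -4)
Y(k, o) = 2 - o/8
X(-11) - Y(-19, -2) = -4 - (2 - ⅛*(-2)) = -4 - (2 + ¼) = -4 - 1*9/4 = -4 - 9/4 = -25/4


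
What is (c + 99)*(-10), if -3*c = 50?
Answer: -2470/3 ≈ -823.33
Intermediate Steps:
c = -50/3 (c = -1/3*50 = -50/3 ≈ -16.667)
(c + 99)*(-10) = (-50/3 + 99)*(-10) = (247/3)*(-10) = -2470/3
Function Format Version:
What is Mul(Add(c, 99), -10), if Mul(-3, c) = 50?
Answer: Rational(-2470, 3) ≈ -823.33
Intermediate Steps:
c = Rational(-50, 3) (c = Mul(Rational(-1, 3), 50) = Rational(-50, 3) ≈ -16.667)
Mul(Add(c, 99), -10) = Mul(Add(Rational(-50, 3), 99), -10) = Mul(Rational(247, 3), -10) = Rational(-2470, 3)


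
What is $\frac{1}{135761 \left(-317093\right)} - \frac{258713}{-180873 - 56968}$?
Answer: $\frac{11137300434353308}{10238784570793093} \approx 1.0878$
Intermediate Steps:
$\frac{1}{135761 \left(-317093\right)} - \frac{258713}{-180873 - 56968} = \frac{1}{135761} \left(- \frac{1}{317093}\right) - \frac{258713}{-237841} = - \frac{1}{43048862773} - - \frac{258713}{237841} = - \frac{1}{43048862773} + \frac{258713}{237841} = \frac{11137300434353308}{10238784570793093}$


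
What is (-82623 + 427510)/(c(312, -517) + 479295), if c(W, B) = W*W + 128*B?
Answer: 344887/510463 ≈ 0.67564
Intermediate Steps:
c(W, B) = W² + 128*B
(-82623 + 427510)/(c(312, -517) + 479295) = (-82623 + 427510)/((312² + 128*(-517)) + 479295) = 344887/((97344 - 66176) + 479295) = 344887/(31168 + 479295) = 344887/510463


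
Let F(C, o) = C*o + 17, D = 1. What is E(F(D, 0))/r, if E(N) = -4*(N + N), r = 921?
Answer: -136/921 ≈ -0.14767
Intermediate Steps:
F(C, o) = 17 + C*o
E(N) = -8*N
E(F(D, 0))/r = -8*(17 + 1*0)/921 = -8*(17 + 0)*(1/921) = -8*17*(1/921) = -136*1/921 = -136/921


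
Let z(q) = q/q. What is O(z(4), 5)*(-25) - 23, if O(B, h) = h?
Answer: -148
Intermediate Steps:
z(q) = 1
O(z(4), 5)*(-25) - 23 = 5*(-25) - 23 = -125 - 23 = -148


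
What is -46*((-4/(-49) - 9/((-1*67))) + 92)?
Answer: -13926270/3283 ≈ -4241.9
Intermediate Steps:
-46*((-4/(-49) - 9/((-1*67))) + 92) = -46*((-4*(-1/49) - 9/(-67)) + 92) = -46*((4/49 - 9*(-1/67)) + 92) = -46*((4/49 + 9/67) + 92) = -46*(709/3283 + 92) = -46*302745/3283 = -13926270/3283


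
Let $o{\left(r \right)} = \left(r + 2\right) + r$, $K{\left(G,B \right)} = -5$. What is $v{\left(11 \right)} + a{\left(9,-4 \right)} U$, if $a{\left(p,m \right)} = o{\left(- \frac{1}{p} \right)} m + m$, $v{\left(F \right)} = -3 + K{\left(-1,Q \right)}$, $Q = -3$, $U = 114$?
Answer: $- \frac{3824}{3} \approx -1274.7$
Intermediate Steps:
$v{\left(F \right)} = -8$ ($v{\left(F \right)} = -3 - 5 = -8$)
$o{\left(r \right)} = 2 + 2 r$ ($o{\left(r \right)} = \left(2 + r\right) + r = 2 + 2 r$)
$a{\left(p,m \right)} = m + m \left(2 - \frac{2}{p}\right)$ ($a{\left(p,m \right)} = \left(2 + 2 \left(- \frac{1}{p}\right)\right) m + m = \left(2 - \frac{2}{p}\right) m + m = m \left(2 - \frac{2}{p}\right) + m = m + m \left(2 - \frac{2}{p}\right)$)
$v{\left(11 \right)} + a{\left(9,-4 \right)} U = -8 + - \frac{4 \left(-2 + 3 \cdot 9\right)}{9} \cdot 114 = -8 + \left(-4\right) \frac{1}{9} \left(-2 + 27\right) 114 = -8 + \left(-4\right) \frac{1}{9} \cdot 25 \cdot 114 = -8 - \frac{3800}{3} = - \frac{3824}{3}$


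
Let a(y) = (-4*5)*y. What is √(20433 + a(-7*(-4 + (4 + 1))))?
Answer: √20573 ≈ 143.43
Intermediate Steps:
a(y) = -20*y
√(20433 + a(-7*(-4 + (4 + 1)))) = √(20433 - (-140)*(-4 + (4 + 1))) = √(20433 - (-140)*(-4 + 5)) = √(20433 - (-140)) = √(20433 - 20*(-7)) = √(20433 + 140) = √20573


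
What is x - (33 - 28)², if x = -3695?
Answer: -3720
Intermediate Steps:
x - (33 - 28)² = -3695 - (33 - 28)² = -3695 - 1*5² = -3695 - 1*25 = -3695 - 25 = -3720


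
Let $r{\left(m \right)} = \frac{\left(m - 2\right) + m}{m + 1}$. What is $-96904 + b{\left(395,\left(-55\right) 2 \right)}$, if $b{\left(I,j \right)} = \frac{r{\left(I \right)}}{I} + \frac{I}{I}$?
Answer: $- \frac{3789391618}{39105} \approx -96903.0$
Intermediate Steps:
$r{\left(m \right)} = \frac{-2 + 2 m}{1 + m}$ ($r{\left(m \right)} = \frac{\left(-2 + m\right) + m}{1 + m} = \frac{-2 + 2 m}{1 + m}$)
$b{\left(I,j \right)} = 1 + \frac{2 \left(-1 + I\right)}{I \left(1 + I\right)}$ ($b{\left(I,j \right)} = \frac{2 \frac{1}{1 + I} \left(-1 + I\right)}{I} + \frac{I}{I} = \frac{2 \left(-1 + I\right)}{I \left(1 + I\right)} + 1 = 1 + \frac{2 \left(-1 + I\right)}{I \left(1 + I\right)}$)
$-96904 + b{\left(395,\left(-55\right) 2 \right)} = -96904 + \frac{-2 + 395^{2} + 3 \cdot 395}{395 \left(1 + 395\right)} = -96904 + \frac{-2 + 156025 + 1185}{395 \cdot 396} = -96904 + \frac{1}{395} \cdot \frac{1}{396} \cdot 157208 = -96904 + \frac{39302}{39105} = - \frac{3789391618}{39105}$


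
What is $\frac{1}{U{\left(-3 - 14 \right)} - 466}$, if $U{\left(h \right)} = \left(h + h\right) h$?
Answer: $\frac{1}{112} \approx 0.0089286$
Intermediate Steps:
$U{\left(h \right)} = 2 h^{2}$ ($U{\left(h \right)} = 2 h h = 2 h^{2}$)
$\frac{1}{U{\left(-3 - 14 \right)} - 466} = \frac{1}{2 \left(-3 - 14\right)^{2} - 466} = \frac{1}{2 \left(-17\right)^{2} - 466} = \frac{1}{2 \cdot 289 - 466} = \frac{1}{578 - 466} = \frac{1}{112}$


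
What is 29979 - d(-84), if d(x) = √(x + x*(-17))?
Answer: 29979 - 8*√21 ≈ 29942.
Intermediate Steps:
d(x) = 4*√(-x) (d(x) = √(x - 17*x) = √(-16*x) = 4*√(-x))
29979 - d(-84) = 29979 - 4*√(-1*(-84)) = 29979 - 4*√84 = 29979 - 4*2*√21 = 29979 - 8*√21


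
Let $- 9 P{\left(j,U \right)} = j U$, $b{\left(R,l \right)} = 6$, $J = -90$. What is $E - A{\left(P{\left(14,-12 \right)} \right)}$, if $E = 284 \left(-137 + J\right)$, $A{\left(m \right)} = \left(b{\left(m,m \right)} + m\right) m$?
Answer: $- \frac{584356}{9} \approx -64928.0$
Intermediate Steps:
$P{\left(j,U \right)} = - \frac{U j}{9}$ ($P{\left(j,U \right)} = - \frac{j U}{9} = - \frac{U j}{9}$)
$A{\left(m \right)} = m \left(6 + m\right)$ ($A{\left(m \right)} = \left(6 + m\right) m = m \left(6 + m\right)$)
$E = -64468$ ($E = 284 \left(-137 - 90\right) = 284 \left(-227\right) = -64468$)
$E - A{\left(P{\left(14,-12 \right)} \right)} = -64468 - \left(- \frac{1}{9}\right) \left(-12\right) 14 \left(6 - \left(- \frac{4}{3}\right) 14\right) = -64468 - \frac{56 \left(6 + \frac{56}{3}\right)}{3} = -64468 - \frac{56}{3} \cdot \frac{74}{3} = -64468 - \frac{4144}{9} = - \frac{584356}{9}$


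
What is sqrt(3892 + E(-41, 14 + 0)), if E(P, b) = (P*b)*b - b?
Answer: 3*I*sqrt(462) ≈ 64.483*I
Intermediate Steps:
E(P, b) = -b + P*b**2 (E(P, b) = P*b**2 - b = -b + P*b**2)
sqrt(3892 + E(-41, 14 + 0)) = sqrt(3892 + (14 + 0)*(-1 - 41*(14 + 0))) = sqrt(3892 + 14*(-1 - 41*14)) = sqrt(3892 + 14*(-1 - 574)) = sqrt(3892 + 14*(-575)) = sqrt(3892 - 8050) = sqrt(-4158) = 3*I*sqrt(462)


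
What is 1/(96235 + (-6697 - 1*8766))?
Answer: 1/80772 ≈ 1.2381e-5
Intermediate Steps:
1/(96235 + (-6697 - 1*8766)) = 1/(96235 + (-6697 - 8766)) = 1/(96235 - 15463) = 1/80772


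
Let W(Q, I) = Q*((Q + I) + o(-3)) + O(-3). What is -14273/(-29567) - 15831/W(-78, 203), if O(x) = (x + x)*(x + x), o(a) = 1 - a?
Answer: 67908475/32937638 ≈ 2.0617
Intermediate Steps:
O(x) = 4*x² (O(x) = (2*x)*(2*x) = 4*x²)
W(Q, I) = 36 + Q*(4 + I + Q) (W(Q, I) = Q*((Q + I) + (1 - 1*(-3))) + 4*(-3)² = Q*((I + Q) + (1 + 3)) + 4*9 = Q*((I + Q) + 4) + 36 = Q*(4 + I + Q) + 36 = 36 + Q*(4 + I + Q))
-14273/(-29567) - 15831/W(-78, 203) = -14273/(-29567) - 15831/(36 + (-78)² + 4*(-78) + 203*(-78)) = -14273*(-1/29567) - 15831/(36 + 6084 - 312 - 15834) = 14273/29567 - 15831/(-10026) = 14273/29567 - 15831*(-1/10026) = 14273/29567 + 1759/1114 = 67908475/32937638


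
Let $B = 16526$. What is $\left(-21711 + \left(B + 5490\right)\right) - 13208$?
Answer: $-12903$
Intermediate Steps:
$\left(-21711 + \left(B + 5490\right)\right) - 13208 = \left(-21711 + \left(16526 + 5490\right)\right) - 13208 = \left(-21711 + 22016\right) - 13208 = 305 - 13208 = -12903$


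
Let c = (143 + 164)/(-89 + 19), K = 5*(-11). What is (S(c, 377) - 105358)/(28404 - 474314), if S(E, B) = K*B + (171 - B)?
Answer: 126299/445910 ≈ 0.28324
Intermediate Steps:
K = -55
c = -307/70 (c = 307/(-70) = 307*(-1/70) = -307/70 ≈ -4.3857)
S(E, B) = 171 - 56*B (S(E, B) = -55*B + (171 - B) = 171 - 56*B)
(S(c, 377) - 105358)/(28404 - 474314) = ((171 - 56*377) - 105358)/(28404 - 474314) = ((171 - 21112) - 105358)/(-445910) = (-20941 - 105358)*(-1/445910) = -126299*(-1/445910) = 126299/445910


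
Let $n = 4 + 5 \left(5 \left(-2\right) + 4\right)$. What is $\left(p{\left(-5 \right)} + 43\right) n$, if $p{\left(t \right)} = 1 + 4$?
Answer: $-1248$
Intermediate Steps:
$p{\left(t \right)} = 5$
$n = -26$ ($n = 4 + 5 \left(-10 + 4\right) = 4 + 5 \left(-6\right) = 4 - 30 = -26$)
$\left(p{\left(-5 \right)} + 43\right) n = \left(5 + 43\right) \left(-26\right) = 48 \left(-26\right) = -1248$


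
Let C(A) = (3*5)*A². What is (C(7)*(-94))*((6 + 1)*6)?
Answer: -2901780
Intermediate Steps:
C(A) = 15*A²
(C(7)*(-94))*((6 + 1)*6) = ((15*7²)*(-94))*((6 + 1)*6) = ((15*49)*(-94))*(7*6) = (735*(-94))*42 = -69090*42 = -2901780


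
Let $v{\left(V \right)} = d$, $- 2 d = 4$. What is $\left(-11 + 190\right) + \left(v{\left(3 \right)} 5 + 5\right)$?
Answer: $174$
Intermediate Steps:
$d = -2$ ($d = \left(- \frac{1}{2}\right) 4 = -2$)
$v{\left(V \right)} = -2$
$\left(-11 + 190\right) + \left(v{\left(3 \right)} 5 + 5\right) = \left(-11 + 190\right) + \left(\left(-2\right) 5 + 5\right) = 179 + \left(-10 + 5\right) = 179 - 5 = 174$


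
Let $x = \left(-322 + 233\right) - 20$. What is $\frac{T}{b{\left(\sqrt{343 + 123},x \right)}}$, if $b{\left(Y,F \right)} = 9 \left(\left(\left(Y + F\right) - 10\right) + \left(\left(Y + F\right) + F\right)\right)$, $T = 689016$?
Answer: $- \frac{77399464}{335115} - \frac{459344 \sqrt{466}}{335115} \approx -260.55$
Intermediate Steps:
$x = -109$ ($x = -89 - 20 = -109$)
$b{\left(Y,F \right)} = -90 + 18 Y + 27 F$ ($b{\left(Y,F \right)} = 9 \left(\left(\left(F + Y\right) - 10\right) + \left(\left(F + Y\right) + F\right)\right) = 9 \left(\left(-10 + F + Y\right) + \left(Y + 2 F\right)\right) = 9 \left(-10 + 2 Y + 3 F\right) = -90 + 18 Y + 27 F$)
$\frac{T}{b{\left(\sqrt{343 + 123},x \right)}} = \frac{689016}{-90 + 18 \sqrt{343 + 123} + 27 \left(-109\right)} = \frac{689016}{-90 + 18 \sqrt{466} - 2943} = \frac{689016}{-3033 + 18 \sqrt{466}}$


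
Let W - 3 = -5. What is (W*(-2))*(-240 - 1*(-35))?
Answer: -820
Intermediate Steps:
W = -2 (W = 3 - 5 = -2)
(W*(-2))*(-240 - 1*(-35)) = (-2*(-2))*(-240 - 1*(-35)) = 4*(-240 + 35) = 4*(-205) = -820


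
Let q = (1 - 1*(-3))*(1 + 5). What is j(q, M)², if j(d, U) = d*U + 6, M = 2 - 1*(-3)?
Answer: 15876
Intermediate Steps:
M = 5 (M = 2 + 3 = 5)
q = 24 (q = (1 + 3)*6 = 4*6 = 24)
j(d, U) = 6 + U*d (j(d, U) = U*d + 6 = 6 + U*d)
j(q, M)² = (6 + 5*24)² = (6 + 120)² = 126² = 15876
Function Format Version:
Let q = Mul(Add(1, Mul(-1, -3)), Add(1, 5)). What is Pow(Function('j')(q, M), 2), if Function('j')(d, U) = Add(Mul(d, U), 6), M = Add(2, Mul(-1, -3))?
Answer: 15876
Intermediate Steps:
M = 5 (M = Add(2, 3) = 5)
q = 24 (q = Mul(Add(1, 3), 6) = Mul(4, 6) = 24)
Function('j')(d, U) = Add(6, Mul(U, d)) (Function('j')(d, U) = Add(Mul(U, d), 6) = Add(6, Mul(U, d)))
Pow(Function('j')(q, M), 2) = Pow(Add(6, Mul(5, 24)), 2) = Pow(Add(6, 120), 2) = Pow(126, 2) = 15876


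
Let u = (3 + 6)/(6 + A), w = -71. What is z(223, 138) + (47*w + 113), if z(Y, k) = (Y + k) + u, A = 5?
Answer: -31484/11 ≈ -2862.2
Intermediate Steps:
u = 9/11 (u = (3 + 6)/(6 + 5) = 9/11 ≈ 0.81818)
z(Y, k) = 9/11 + Y + k (z(Y, k) = (Y + k) + 9/11 = 9/11 + Y + k)
z(223, 138) + (47*w + 113) = (9/11 + 223 + 138) + (47*(-71) + 113) = 3980/11 + (-3337 + 113) = 3980/11 - 3224 = -31484/11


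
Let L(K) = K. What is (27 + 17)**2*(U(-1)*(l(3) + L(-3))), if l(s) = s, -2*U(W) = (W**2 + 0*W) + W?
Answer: 0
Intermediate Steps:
U(W) = -W/2 - W**2/2 (U(W) = -((W**2 + 0*W) + W)/2 = -((W**2 + 0) + W)/2 = -(W**2 + W)/2 = -(W + W**2)/2 = -W/2 - W**2/2)
(27 + 17)**2*(U(-1)*(l(3) + L(-3))) = (27 + 17)**2*((-1/2*(-1)*(1 - 1))*(3 - 3)) = 44**2*(-1/2*(-1)*0*0) = 1936*(0*0) = 1936*0 = 0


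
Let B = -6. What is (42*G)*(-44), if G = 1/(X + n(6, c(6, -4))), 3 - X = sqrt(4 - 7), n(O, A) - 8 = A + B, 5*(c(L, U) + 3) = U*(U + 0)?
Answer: -240240/751 - 46200*I*sqrt(3)/751 ≈ -319.89 - 106.55*I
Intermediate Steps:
c(L, U) = -3 + U**2/5 (c(L, U) = -3 + (U*(U + 0))/5 = -3 + (U*U)/5 = -3 + U**2/5)
n(O, A) = 2 + A (n(O, A) = 8 + (A - 6) = 8 + (-6 + A) = 2 + A)
X = 3 - I*sqrt(3) (X = 3 - sqrt(4 - 7) = 3 - sqrt(-3) = 3 - I*sqrt(3) ≈ 3.0 - 1.732*I)
G = 1/(26/5 - I*sqrt(3)) (G = 1/((3 - I*sqrt(3)) + (2 + (-3 + (1/5)*(-4)**2))) = 1/((3 - I*sqrt(3)) + (2 + (-3 + (1/5)*16))) = 1/((3 - I*sqrt(3)) + (2 + (-3 + 16/5))) = 1/((3 - I*sqrt(3)) + (2 + 1/5)) = 1/((3 - I*sqrt(3)) + 11/5) = 1/(26/5 - I*sqrt(3)) ≈ 0.1731 + 0.057658*I)
(42*G)*(-44) = (42*(130/751 + 25*I*sqrt(3)/751))*(-44) = (5460/751 + 1050*I*sqrt(3)/751)*(-44) = -240240/751 - 46200*I*sqrt(3)/751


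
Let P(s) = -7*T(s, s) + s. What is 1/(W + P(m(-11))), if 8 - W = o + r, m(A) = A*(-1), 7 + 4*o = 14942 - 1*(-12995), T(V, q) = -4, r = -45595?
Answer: 2/77319 ≈ 2.5867e-5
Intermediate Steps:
o = 13965/2 (o = -7/4 + (14942 - 1*(-12995))/4 = -7/4 + (14942 + 12995)/4 = -7/4 + (¼)*27937 = -7/4 + 27937/4 = 13965/2 ≈ 6982.5)
m(A) = -A
P(s) = 28 + s (P(s) = -7*(-4) + s = 28 + s)
W = 77241/2 (W = 8 - (13965/2 - 45595) = 8 - 1*(-77225/2) = 8 + 77225/2 = 77241/2 ≈ 38621.)
1/(W + P(m(-11))) = 1/(77241/2 + (28 - 1*(-11))) = 1/(77241/2 + (28 + 11)) = 1/(77241/2 + 39) = 1/(77319/2) = 2/77319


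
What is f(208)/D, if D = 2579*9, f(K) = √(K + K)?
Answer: 4*√26/23211 ≈ 0.00087872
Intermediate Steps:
f(K) = √2*√K (f(K) = √(2*K) = √2*√K)
D = 23211
f(208)/D = (√2*√208)/23211 = (√2*(4*√13))*(1/23211) = (4*√26)*(1/23211) = 4*√26/23211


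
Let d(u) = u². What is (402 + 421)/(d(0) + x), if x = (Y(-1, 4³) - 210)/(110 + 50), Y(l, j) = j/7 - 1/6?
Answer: -5530560/8443 ≈ -655.05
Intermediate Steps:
Y(l, j) = -⅙ + j/7 (Y(l, j) = j*(⅐) - 1*⅙ = j/7 - ⅙ = -⅙ + j/7)
x = -8443/6720 (x = ((-⅙ + (⅐)*4³) - 210)/(110 + 50) = ((-⅙ + (⅐)*64) - 210)/160 = ((-⅙ + 64/7) - 210)*(1/160) = (377/42 - 210)*(1/160) = -8443/42*1/160 = -8443/6720 ≈ -1.2564)
(402 + 421)/(d(0) + x) = (402 + 421)/(0² - 8443/6720) = 823/(0 - 8443/6720) = 823/(-8443/6720) = 823*(-6720/8443) = -5530560/8443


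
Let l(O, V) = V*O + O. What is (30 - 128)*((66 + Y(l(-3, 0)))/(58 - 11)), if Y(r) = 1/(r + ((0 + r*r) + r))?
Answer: -19502/141 ≈ -138.31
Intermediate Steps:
l(O, V) = O + O*V (l(O, V) = O*V + O = O + O*V)
Y(r) = 1/(r² + 2*r) (Y(r) = 1/(r + ((0 + r²) + r)) = 1/(r + (r² + r)) = 1/(r + (r + r²)) = 1/(r² + 2*r))
(30 - 128)*((66 + Y(l(-3, 0)))/(58 - 11)) = (30 - 128)*((66 + 1/(((-3*(1 + 0)))*(2 - 3*(1 + 0))))/(58 - 11)) = -98*(66 + 1/(((-3*1))*(2 - 3*1)))/47 = -98*(66 + 1/((-3)*(2 - 3)))/47 = -98*(66 - ⅓/(-1))/47 = -98*(66 - ⅓*(-1))/47 = -98*(66 + ⅓)/47 = -19502/(3*47) = -98*199/141 = -19502/141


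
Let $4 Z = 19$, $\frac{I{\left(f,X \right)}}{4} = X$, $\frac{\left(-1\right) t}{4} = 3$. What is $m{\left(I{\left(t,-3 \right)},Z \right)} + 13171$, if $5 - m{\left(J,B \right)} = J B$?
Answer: $13233$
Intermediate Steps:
$t = -12$ ($t = \left(-4\right) 3 = -12$)
$I{\left(f,X \right)} = 4 X$
$Z = \frac{19}{4}$ ($Z = \frac{1}{4} \cdot 19 = \frac{19}{4} \approx 4.75$)
$m{\left(J,B \right)} = 5 - B J$ ($m{\left(J,B \right)} = 5 - J B = 5 - B J$)
$m{\left(I{\left(t,-3 \right)},Z \right)} + 13171 = \left(5 - \frac{19 \cdot 4 \left(-3\right)}{4}\right) + 13171 = \left(5 - \frac{19}{4} \left(-12\right)\right) + 13171 = \left(5 + 57\right) + 13171 = 62 + 13171 = 13233$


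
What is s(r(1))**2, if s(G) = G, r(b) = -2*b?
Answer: 4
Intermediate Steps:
s(r(1))**2 = (-2*1)**2 = (-2)**2 = 4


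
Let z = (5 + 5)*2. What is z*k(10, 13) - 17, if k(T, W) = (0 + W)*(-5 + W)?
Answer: 2063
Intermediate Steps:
k(T, W) = W*(-5 + W)
z = 20 (z = 10*2 = 20)
z*k(10, 13) - 17 = 20*(13*(-5 + 13)) - 17 = 20*(13*8) - 17 = 20*104 - 17 = 2080 - 17 = 2063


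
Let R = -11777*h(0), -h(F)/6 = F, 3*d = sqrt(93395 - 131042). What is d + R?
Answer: I*sqrt(4183) ≈ 64.676*I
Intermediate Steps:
d = I*sqrt(4183) (d = sqrt(93395 - 131042)/3 = sqrt(-37647)/3 = (3*I*sqrt(4183))/3 = I*sqrt(4183) ≈ 64.676*I)
h(F) = -6*F
R = 0 (R = -(-70662)*0 = -11777*0 = 0)
d + R = I*sqrt(4183) + 0 = I*sqrt(4183)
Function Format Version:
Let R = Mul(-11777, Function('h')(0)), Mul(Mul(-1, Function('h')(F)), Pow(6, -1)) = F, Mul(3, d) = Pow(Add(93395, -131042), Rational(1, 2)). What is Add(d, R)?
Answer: Mul(I, Pow(4183, Rational(1, 2))) ≈ Mul(64.676, I)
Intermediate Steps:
d = Mul(I, Pow(4183, Rational(1, 2))) (d = Mul(Rational(1, 3), Pow(Add(93395, -131042), Rational(1, 2))) = Mul(Rational(1, 3), Pow(-37647, Rational(1, 2))) = Mul(Rational(1, 3), Mul(3, I, Pow(4183, Rational(1, 2)))) = Mul(I, Pow(4183, Rational(1, 2))) ≈ Mul(64.676, I))
Function('h')(F) = Mul(-6, F)
R = 0 (R = Mul(-11777, Mul(-6, 0)) = Mul(-11777, 0) = 0)
Add(d, R) = Add(Mul(I, Pow(4183, Rational(1, 2))), 0) = Mul(I, Pow(4183, Rational(1, 2)))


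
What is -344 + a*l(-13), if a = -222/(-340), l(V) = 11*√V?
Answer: -344 + 1221*I*√13/170 ≈ -344.0 + 25.896*I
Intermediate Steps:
a = 111/170 (a = -222*(-1/340) = 111/170 ≈ 0.65294)
-344 + a*l(-13) = -344 + 111*(11*√(-13))/170 = -344 + 111*(11*(I*√13))/170 = -344 + 111*(11*I*√13)/170 = -344 + 1221*I*√13/170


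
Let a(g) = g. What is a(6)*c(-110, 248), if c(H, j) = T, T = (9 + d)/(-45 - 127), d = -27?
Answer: 27/43 ≈ 0.62791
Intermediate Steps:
T = 9/86 (T = (9 - 27)/(-45 - 127) = -18/(-172) = -18*(-1/172) = 9/86 ≈ 0.10465)
c(H, j) = 9/86
a(6)*c(-110, 248) = 6*(9/86) = 27/43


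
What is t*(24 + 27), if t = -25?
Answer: -1275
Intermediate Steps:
t*(24 + 27) = -25*(24 + 27) = -25*51 = -1275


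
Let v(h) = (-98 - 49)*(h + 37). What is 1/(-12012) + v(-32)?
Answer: -8828821/12012 ≈ -735.00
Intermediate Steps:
v(h) = -5439 - 147*h (v(h) = -147*(37 + h) = -5439 - 147*h)
1/(-12012) + v(-32) = 1/(-12012) + (-5439 - 147*(-32)) = -1/12012 + (-5439 + 4704) = -1/12012 - 735 = -8828821/12012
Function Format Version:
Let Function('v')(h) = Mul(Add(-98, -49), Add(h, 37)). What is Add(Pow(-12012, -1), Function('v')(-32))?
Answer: Rational(-8828821, 12012) ≈ -735.00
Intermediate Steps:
Function('v')(h) = Add(-5439, Mul(-147, h)) (Function('v')(h) = Mul(-147, Add(37, h)) = Add(-5439, Mul(-147, h)))
Add(Pow(-12012, -1), Function('v')(-32)) = Add(Pow(-12012, -1), Add(-5439, Mul(-147, -32))) = Add(Rational(-1, 12012), Add(-5439, 4704)) = Add(Rational(-1, 12012), -735) = Rational(-8828821, 12012)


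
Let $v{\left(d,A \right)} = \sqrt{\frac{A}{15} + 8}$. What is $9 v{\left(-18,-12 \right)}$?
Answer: $\frac{54 \sqrt{5}}{5} \approx 24.15$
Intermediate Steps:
$v{\left(d,A \right)} = \sqrt{8 + \frac{A}{15}}$ ($v{\left(d,A \right)} = \sqrt{A \frac{1}{15} + 8} = \sqrt{\frac{A}{15} + 8} = \sqrt{8 + \frac{A}{15}}$)
$9 v{\left(-18,-12 \right)} = 9 \frac{\sqrt{1800 + 15 \left(-12\right)}}{15} = 9 \frac{\sqrt{1800 - 180}}{15} = 9 \frac{\sqrt{1620}}{15} = 9 \frac{18 \sqrt{5}}{15} = 9 \frac{6 \sqrt{5}}{5} = \frac{54 \sqrt{5}}{5}$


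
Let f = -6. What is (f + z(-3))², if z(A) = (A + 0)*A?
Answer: 9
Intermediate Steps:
z(A) = A² (z(A) = A*A = A²)
(f + z(-3))² = (-6 + (-3)²)² = (-6 + 9)² = 3² = 9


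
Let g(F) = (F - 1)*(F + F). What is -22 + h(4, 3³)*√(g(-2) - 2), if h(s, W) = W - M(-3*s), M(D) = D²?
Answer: -22 - 117*√10 ≈ -391.99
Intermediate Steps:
g(F) = 2*F*(-1 + F) (g(F) = (-1 + F)*(2*F) = 2*F*(-1 + F))
h(s, W) = W - 9*s² (h(s, W) = W - (-3*s)² = W - 9*s²)
-22 + h(4, 3³)*√(g(-2) - 2) = -22 + (3³ - 9*4²)*√(2*(-2)*(-1 - 2) - 2) = -22 + (27 - 9*16)*√(2*(-2)*(-3) - 2) = -22 + (27 - 144)*√(12 - 2) = -22 - 117*√10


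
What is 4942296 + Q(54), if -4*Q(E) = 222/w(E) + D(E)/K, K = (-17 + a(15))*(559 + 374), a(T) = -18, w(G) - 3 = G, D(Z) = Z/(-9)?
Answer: 1022140745858/206815 ≈ 4.9423e+6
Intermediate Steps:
D(Z) = -Z/9 (D(Z) = Z*(-⅑) = -Z/9)
w(G) = 3 + G
K = -32655 (K = (-17 - 18)*(559 + 374) = -35*933 = -32655)
Q(E) = -111/(2*(3 + E)) - E/1175580 (Q(E) = -(222/(3 + E) - E/9/(-32655))/4 = -(222/(3 + E) - E/9*(-1/32655))/4 = -(222/(3 + E) + E/293895)/4 = -111/(2*(3 + E)) - E/1175580)
4942296 + Q(54) = 4942296 + (-65244690 - 1*54*(3 + 54))/(1175580*(3 + 54)) = 4942296 + (1/1175580)*(-65244690 - 1*54*57)/57 = 4942296 + (1/1175580)*(1/57)*(-65244690 - 3078) = 4942296 + (1/1175580)*(1/57)*(-65247768) = 4942296 - 201382/206815 = 1022140745858/206815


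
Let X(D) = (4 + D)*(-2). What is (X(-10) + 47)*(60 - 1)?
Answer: 3481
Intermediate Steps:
X(D) = -8 - 2*D
(X(-10) + 47)*(60 - 1) = ((-8 - 2*(-10)) + 47)*(60 - 1) = ((-8 + 20) + 47)*59 = (12 + 47)*59 = 59*59 = 3481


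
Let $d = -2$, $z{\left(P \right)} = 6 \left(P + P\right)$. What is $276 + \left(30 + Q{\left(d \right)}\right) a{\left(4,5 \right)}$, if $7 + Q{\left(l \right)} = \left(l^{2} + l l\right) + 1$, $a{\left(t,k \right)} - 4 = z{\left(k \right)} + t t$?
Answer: $2836$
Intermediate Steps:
$z{\left(P \right)} = 12 P$ ($z{\left(P \right)} = 6 \cdot 2 P = 12 P$)
$a{\left(t,k \right)} = 4 + t^{2} + 12 k$ ($a{\left(t,k \right)} = 4 + \left(12 k + t t\right) = 4 + \left(12 k + t^{2}\right) = 4 + \left(t^{2} + 12 k\right) = 4 + t^{2} + 12 k$)
$Q{\left(l \right)} = -6 + 2 l^{2}$ ($Q{\left(l \right)} = -7 + \left(\left(l^{2} + l l\right) + 1\right) = -7 + \left(\left(l^{2} + l^{2}\right) + 1\right) = -7 + \left(2 l^{2} + 1\right) = -7 + \left(1 + 2 l^{2}\right) = -6 + 2 l^{2}$)
$276 + \left(30 + Q{\left(d \right)}\right) a{\left(4,5 \right)} = 276 + \left(30 - \left(6 - 2 \left(-2\right)^{2}\right)\right) \left(4 + 4^{2} + 12 \cdot 5\right) = 276 + \left(30 + \left(-6 + 2 \cdot 4\right)\right) \left(4 + 16 + 60\right) = 276 + \left(30 + \left(-6 + 8\right)\right) 80 = 276 + \left(30 + 2\right) 80 = 276 + 32 \cdot 80 = 276 + 2560 = 2836$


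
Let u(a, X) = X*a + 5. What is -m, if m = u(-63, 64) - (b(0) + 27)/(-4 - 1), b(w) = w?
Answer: 20108/5 ≈ 4021.6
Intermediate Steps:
u(a, X) = 5 + X*a
m = -20108/5 (m = (5 + 64*(-63)) - (0 + 27)/(-4 - 1) = (5 - 4032) - 27/(-5) = -4027 - 27*(-1)/5 = -4027 - 1*(-27/5) = -4027 + 27/5 = -20108/5 ≈ -4021.6)
-m = -1*(-20108/5) = 20108/5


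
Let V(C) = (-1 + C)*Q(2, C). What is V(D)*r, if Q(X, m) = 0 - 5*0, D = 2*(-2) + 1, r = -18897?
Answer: 0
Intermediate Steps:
D = -3 (D = -4 + 1 = -3)
Q(X, m) = 0 (Q(X, m) = 0 + 0 = 0)
V(C) = 0 (V(C) = (-1 + C)*0 = 0)
V(D)*r = 0*(-18897) = 0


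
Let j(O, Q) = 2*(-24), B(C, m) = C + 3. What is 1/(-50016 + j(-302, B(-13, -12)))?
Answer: -1/50064 ≈ -1.9974e-5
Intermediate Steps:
B(C, m) = 3 + C
j(O, Q) = -48
1/(-50016 + j(-302, B(-13, -12))) = 1/(-50016 - 48) = 1/(-50064) = -1/50064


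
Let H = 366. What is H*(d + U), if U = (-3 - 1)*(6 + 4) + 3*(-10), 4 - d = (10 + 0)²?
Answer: -60756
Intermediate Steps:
d = -96 (d = 4 - (10 + 0)² = 4 - 1*10² = 4 - 1*100 = 4 - 100 = -96)
U = -70 (U = -4*10 - 30 = -40 - 30 = -70)
H*(d + U) = 366*(-96 - 70) = 366*(-166) = -60756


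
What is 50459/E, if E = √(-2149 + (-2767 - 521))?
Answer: -50459*I*√5437/5437 ≈ -684.32*I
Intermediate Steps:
E = I*√5437 (E = √(-2149 - 3288) = √(-5437) = I*√5437 ≈ 73.736*I)
50459/E = 50459/((I*√5437)) = 50459*(-I*√5437/5437) = -50459*I*√5437/5437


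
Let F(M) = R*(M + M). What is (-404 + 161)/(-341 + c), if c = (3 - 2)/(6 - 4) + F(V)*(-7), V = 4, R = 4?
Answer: 486/1129 ≈ 0.43047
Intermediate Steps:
F(M) = 8*M (F(M) = 4*(M + M) = 4*(2*M) = 8*M)
c = -447/2 (c = (3 - 2)/(6 - 4) + (8*4)*(-7) = 1/2 + 32*(-7) = 1*(½) - 224 = ½ - 224 = -447/2 ≈ -223.50)
(-404 + 161)/(-341 + c) = (-404 + 161)/(-341 - 447/2) = -243/(-1129/2) = -243*(-2/1129) = 486/1129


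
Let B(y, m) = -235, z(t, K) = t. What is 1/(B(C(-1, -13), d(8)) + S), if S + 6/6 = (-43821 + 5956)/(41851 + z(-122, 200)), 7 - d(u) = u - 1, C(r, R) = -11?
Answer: -41729/9885909 ≈ -0.0042211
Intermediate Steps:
d(u) = 8 - u (d(u) = 7 - (u - 1) = 7 - (-1 + u) = 7 + (1 - u) = 8 - u)
S = -79594/41729 (S = -1 + (-43821 + 5956)/(41851 - 122) = -1 - 37865/41729 = -79594/41729 ≈ -1.9074)
1/(B(C(-1, -13), d(8)) + S) = 1/(-235 - 79594/41729) = 1/(-9885909/41729) = -41729/9885909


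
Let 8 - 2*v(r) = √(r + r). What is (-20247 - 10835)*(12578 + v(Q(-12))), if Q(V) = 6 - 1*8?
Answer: -391073724 + 31082*I ≈ -3.9107e+8 + 31082.0*I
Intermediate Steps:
Q(V) = -2 (Q(V) = 6 - 8 = -2)
v(r) = 4 - √2*√r/2 (v(r) = 4 - √(r + r)/2 = 4 - √2*√r/2)
(-20247 - 10835)*(12578 + v(Q(-12))) = (-20247 - 10835)*(12578 + (4 - √2*√(-2)/2)) = -31082*(12578 + (4 - √2*I*√2/2)) = -31082*(12578 + (4 - I)) = -31082*(12582 - I) = -391073724 + 31082*I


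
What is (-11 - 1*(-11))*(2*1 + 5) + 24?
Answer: 24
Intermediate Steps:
(-11 - 1*(-11))*(2*1 + 5) + 24 = (-11 + 11)*(2 + 5) + 24 = 0*7 + 24 = 0 + 24 = 24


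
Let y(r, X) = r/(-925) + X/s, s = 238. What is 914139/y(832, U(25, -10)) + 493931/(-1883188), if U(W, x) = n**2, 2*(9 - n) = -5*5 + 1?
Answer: 54141021655392503/56471158556 ≈ 9.5874e+5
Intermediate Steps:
n = 21 (n = 9 - (-5*5 + 1)/2 = 9 - (-25 + 1)/2 = 9 - 1/2*(-24) = 9 + 12 = 21)
U(W, x) = 441 (U(W, x) = 21**2 = 441)
y(r, X) = -r/925 + X/238 (y(r, X) = r/(-925) + X/238 = r*(-1/925) + X*(1/238) = -r/925 + X/238)
914139/y(832, U(25, -10)) + 493931/(-1883188) = 914139/(-1/925*832 + (1/238)*441) + 493931/(-1883188) = 914139/(-832/925 + 63/34) + 493931*(-1/1883188) = 914139/(29987/31450) - 493931/1883188 = 914139*(31450/29987) - 493931/1883188 = 28749671550/29987 - 493931/1883188 = 54141021655392503/56471158556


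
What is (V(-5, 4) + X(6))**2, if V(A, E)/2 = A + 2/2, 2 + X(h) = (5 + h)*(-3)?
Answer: 1849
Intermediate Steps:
X(h) = -17 - 3*h (X(h) = -2 + (5 + h)*(-3) = -2 + (-15 - 3*h) = -17 - 3*h)
V(A, E) = 2 + 2*A (V(A, E) = 2*(A + 2/2) = 2*(A + 2*(1/2)) = 2*(A + 1) = 2*(1 + A) = 2 + 2*A)
(V(-5, 4) + X(6))**2 = ((2 + 2*(-5)) + (-17 - 3*6))**2 = ((2 - 10) + (-17 - 18))**2 = (-8 - 35)**2 = (-43)**2 = 1849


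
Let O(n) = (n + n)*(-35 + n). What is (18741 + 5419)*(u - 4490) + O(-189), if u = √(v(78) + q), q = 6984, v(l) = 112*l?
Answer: -108393728 + 48320*√3930 ≈ -1.0536e+8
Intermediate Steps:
O(n) = 2*n*(-35 + n) (O(n) = (2*n)*(-35 + n) = 2*n*(-35 + n))
u = 2*√3930 (u = √(112*78 + 6984) = √(8736 + 6984) = √15720 = 2*√3930 ≈ 125.38)
(18741 + 5419)*(u - 4490) + O(-189) = (18741 + 5419)*(2*√3930 - 4490) + 2*(-189)*(-35 - 189) = 24160*(-4490 + 2*√3930) + 2*(-189)*(-224) = (-108478400 + 48320*√3930) + 84672 = -108393728 + 48320*√3930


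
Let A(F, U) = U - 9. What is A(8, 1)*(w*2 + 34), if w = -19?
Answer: 32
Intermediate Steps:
A(F, U) = -9 + U
A(8, 1)*(w*2 + 34) = (-9 + 1)*(-19*2 + 34) = -8*(-38 + 34) = -8*(-4) = 32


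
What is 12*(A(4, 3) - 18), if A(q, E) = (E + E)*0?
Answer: -216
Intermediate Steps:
A(q, E) = 0 (A(q, E) = (2*E)*0 = 0)
12*(A(4, 3) - 18) = 12*(0 - 18) = 12*(-18) = -216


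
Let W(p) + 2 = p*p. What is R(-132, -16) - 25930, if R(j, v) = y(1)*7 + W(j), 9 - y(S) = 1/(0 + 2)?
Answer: -16897/2 ≈ -8448.5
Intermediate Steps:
y(S) = 17/2 (y(S) = 9 - 1/(0 + 2) = 9 - 1/2 = 9 - 1*½ = 9 - ½ = 17/2)
W(p) = -2 + p² (W(p) = -2 + p*p = -2 + p²)
R(j, v) = 115/2 + j² (R(j, v) = (17/2)*7 + (-2 + j²) = 119/2 + (-2 + j²) = 115/2 + j²)
R(-132, -16) - 25930 = (115/2 + (-132)²) - 25930 = (115/2 + 17424) - 25930 = 34963/2 - 25930 = -16897/2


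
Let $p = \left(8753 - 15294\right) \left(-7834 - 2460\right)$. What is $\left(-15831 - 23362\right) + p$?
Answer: $67293861$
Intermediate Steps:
$p = 67333054$ ($p = \left(-6541\right) \left(-10294\right) = 67333054$)
$\left(-15831 - 23362\right) + p = \left(-15831 - 23362\right) + 67333054 = -39193 + 67333054 = 67293861$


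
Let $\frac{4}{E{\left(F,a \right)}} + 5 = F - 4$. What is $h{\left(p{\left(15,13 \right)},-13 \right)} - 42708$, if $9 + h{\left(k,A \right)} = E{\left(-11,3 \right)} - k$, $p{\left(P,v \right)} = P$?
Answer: $- \frac{213661}{5} \approx -42732.0$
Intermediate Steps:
$E{\left(F,a \right)} = \frac{4}{-9 + F}$ ($E{\left(F,a \right)} = \frac{4}{-5 + \left(F - 4\right)} = \frac{4}{-5 + \left(-4 + F\right)} = \frac{4}{-9 + F}$)
$h{\left(k,A \right)} = - \frac{46}{5} - k$ ($h{\left(k,A \right)} = -9 - \left(k - \frac{4}{-9 - 11}\right) = -9 - \left(\frac{1}{5} + k\right) = - \frac{46}{5} - k$)
$h{\left(p{\left(15,13 \right)},-13 \right)} - 42708 = \left(- \frac{46}{5} - 15\right) - 42708 = - \frac{121}{5} - 42708 = - \frac{213661}{5}$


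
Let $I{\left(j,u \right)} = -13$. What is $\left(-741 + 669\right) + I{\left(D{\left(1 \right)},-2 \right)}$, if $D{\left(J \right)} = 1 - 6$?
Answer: $-85$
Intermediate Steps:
$D{\left(J \right)} = -5$ ($D{\left(J \right)} = 1 - 6 = -5$)
$\left(-741 + 669\right) + I{\left(D{\left(1 \right)},-2 \right)} = \left(-741 + 669\right) - 13 = -72 - 13 = -85$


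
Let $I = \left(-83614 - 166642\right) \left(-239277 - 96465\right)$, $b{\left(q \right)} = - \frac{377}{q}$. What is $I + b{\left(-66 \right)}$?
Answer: $\frac{5545415697209}{66} \approx 8.4021 \cdot 10^{10}$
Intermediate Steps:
$I = 84021449952$ ($I = \left(-250256\right) \left(-335742\right) = 84021449952$)
$I + b{\left(-66 \right)} = 84021449952 - \frac{377}{-66} = 84021449952 - - \frac{377}{66} = 84021449952 + \frac{377}{66} = \frac{5545415697209}{66}$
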